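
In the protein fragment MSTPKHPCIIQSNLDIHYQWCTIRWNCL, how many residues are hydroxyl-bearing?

5

The –OH-bearing residues are Ser, Thr (aliphatic alcohols), and Tyr (phenol).
Matching residues: S2, T3, S12, Y18, T22.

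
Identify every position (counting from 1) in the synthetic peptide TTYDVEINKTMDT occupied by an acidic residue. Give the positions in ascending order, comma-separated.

Only D (aspartate) and E (glutamate) carry a side-chain carboxylic acid.
Matching residues: D4, E6, D12.

4, 6, 12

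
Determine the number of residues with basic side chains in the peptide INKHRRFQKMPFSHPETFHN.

The basic amino acids are Lys (K), Arg (R), and His (H).
Matching residues: K3, H4, R5, R6, K9, H14, H19.

7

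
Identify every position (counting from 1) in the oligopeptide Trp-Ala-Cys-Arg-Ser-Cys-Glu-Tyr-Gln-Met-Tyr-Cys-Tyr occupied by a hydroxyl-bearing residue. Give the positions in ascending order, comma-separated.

5, 8, 11, 13

Matching residues: Ser5, Tyr8, Tyr11, Tyr13.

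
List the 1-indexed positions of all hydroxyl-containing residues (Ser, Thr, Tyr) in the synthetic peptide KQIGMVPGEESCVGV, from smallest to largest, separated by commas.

11

Matching residues: S11.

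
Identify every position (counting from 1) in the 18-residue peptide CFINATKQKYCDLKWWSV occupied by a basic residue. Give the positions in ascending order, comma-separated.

K, R, and H are the three residues with basic side chains (ε-amine, guanidinium, and imidazole respectively).
Matching residues: K7, K9, K14.

7, 9, 14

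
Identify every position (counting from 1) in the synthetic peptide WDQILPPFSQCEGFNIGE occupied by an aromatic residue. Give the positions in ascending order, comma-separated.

F, W, and Y each carry an aromatic ring on the side chain.
Matching residues: W1, F8, F14.

1, 8, 14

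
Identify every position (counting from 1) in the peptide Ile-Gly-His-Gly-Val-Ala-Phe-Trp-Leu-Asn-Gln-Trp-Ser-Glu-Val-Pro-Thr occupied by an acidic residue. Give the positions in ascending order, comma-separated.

Aspartate (D) and glutamate (E) have carboxylic-acid side chains and are the acidic amino acids.
Matching residues: Glu14.

14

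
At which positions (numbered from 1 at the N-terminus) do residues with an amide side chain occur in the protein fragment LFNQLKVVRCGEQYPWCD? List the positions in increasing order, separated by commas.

Only N (asparagine) and Q (glutamine) carry a side-chain carboxamide.
Matching residues: N3, Q4, Q13.

3, 4, 13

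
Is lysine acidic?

No

The acidic residues are Asp (D) and Glu (E), whose side chains end in a carboxylate group.
Lysine is not in this group.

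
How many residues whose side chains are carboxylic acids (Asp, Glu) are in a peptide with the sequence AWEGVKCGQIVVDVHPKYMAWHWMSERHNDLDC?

Matching residues: E3, D13, E26, D30, D32.

5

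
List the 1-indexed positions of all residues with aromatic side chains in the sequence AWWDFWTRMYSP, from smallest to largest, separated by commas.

The aromatic amino acids are Phe (F, benzyl), Trp (W, indole), and Tyr (Y, phenol).
Matching residues: W2, W3, F5, W6, Y10.

2, 3, 5, 6, 10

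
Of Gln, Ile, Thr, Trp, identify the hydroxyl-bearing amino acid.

Thr

Serine (S), threonine (T), and tyrosine (Y) each carry a hydroxyl group on the side chain.
Of the listed options, only Thr belongs to this group.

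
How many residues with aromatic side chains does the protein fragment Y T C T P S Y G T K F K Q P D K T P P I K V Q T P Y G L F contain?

5

F, W, and Y each carry an aromatic ring on the side chain.
Matching residues: Y1, Y7, F11, Y26, F29.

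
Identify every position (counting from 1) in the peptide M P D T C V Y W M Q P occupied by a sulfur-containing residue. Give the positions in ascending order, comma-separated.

1, 5, 9

Matching residues: M1, C5, M9.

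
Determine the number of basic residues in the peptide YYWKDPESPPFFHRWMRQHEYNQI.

5

Lysine (K), arginine (R), and histidine (H) have basic, nitrogen-containing side chains.
Matching residues: K4, H13, R14, R17, H19.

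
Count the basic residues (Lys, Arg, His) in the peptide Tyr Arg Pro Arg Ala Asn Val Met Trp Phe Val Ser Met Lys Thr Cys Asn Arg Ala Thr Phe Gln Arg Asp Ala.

5

Matching residues: Arg2, Arg4, Lys14, Arg18, Arg23.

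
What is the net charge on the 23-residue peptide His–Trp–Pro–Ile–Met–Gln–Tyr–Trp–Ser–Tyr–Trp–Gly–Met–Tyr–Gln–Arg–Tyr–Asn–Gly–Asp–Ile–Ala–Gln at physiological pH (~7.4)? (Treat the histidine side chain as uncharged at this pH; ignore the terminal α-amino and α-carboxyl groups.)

0

Near pH 7.4, K and R contribute +1 each, D and E contribute −1 each, and every other side chain (His included, as stated) is uncharged.
Positive (K, R): Arg16 → +1.
Negative (D, E): Asp20 → −1.
Net charge = (+1) + (−1) = 0.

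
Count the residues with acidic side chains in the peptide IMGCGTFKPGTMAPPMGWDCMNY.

1

Only D (aspartate) and E (glutamate) carry a side-chain carboxylic acid.
Matching residues: D19.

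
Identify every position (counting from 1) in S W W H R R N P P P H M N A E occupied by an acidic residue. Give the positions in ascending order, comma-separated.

15

Only D (aspartate) and E (glutamate) carry a side-chain carboxylic acid.
Matching residues: E15.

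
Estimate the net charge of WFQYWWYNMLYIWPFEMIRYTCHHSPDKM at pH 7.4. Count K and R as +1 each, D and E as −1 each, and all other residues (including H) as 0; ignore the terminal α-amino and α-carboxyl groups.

Positive (K, R): R19, K28 → +2.
Negative (D, E): E16, D27 → −2.
Net charge = (+2) + (−2) = 0.

0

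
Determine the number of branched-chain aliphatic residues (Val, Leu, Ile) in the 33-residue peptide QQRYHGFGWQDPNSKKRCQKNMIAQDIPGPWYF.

2

Matching residues: I23, I27.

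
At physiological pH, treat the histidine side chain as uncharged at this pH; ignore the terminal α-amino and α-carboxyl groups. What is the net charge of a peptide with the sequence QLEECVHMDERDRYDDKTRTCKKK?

The side chains ionized at physiological pH are Lys/Arg (+1) and Asp/Glu (−1); with His treated as neutral, nothing else contributes.
Positive (K, R): R11, R13, K17, R19, K22, K23, K24 → +7.
Negative (D, E): E3, E4, D9, E10, D12, D15, D16 → −7.
Net charge = (+7) + (−7) = 0.

0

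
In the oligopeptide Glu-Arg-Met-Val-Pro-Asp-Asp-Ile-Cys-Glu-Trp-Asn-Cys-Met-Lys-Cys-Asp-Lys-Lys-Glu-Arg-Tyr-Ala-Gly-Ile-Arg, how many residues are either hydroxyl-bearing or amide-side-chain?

2

Hydroxyl-bearing: S, T, Y. Amide-side-chain: N, Q.
Hydroxyl-bearing residues here: Tyr22 (1).
Amide-side-chain residues here: Asn12 (1).
The two groups share no amino acid, so total = 1 + 1 = 2.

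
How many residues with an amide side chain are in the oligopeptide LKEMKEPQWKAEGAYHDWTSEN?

Only N (asparagine) and Q (glutamine) carry a side-chain carboxamide.
Matching residues: Q8, N22.

2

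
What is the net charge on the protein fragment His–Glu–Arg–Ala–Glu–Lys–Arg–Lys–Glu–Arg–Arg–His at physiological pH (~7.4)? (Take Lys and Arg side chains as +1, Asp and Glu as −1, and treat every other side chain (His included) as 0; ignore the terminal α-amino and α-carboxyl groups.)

Positive (K, R): Arg3, Lys6, Arg7, Lys8, Arg10, Arg11 → +6.
Negative (D, E): Glu2, Glu5, Glu9 → −3.
Net charge = (+6) + (−3) = +3.

+3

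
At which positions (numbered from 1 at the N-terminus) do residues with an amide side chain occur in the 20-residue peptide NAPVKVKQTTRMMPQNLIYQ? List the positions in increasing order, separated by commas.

Only N (asparagine) and Q (glutamine) carry a side-chain carboxamide.
Matching residues: N1, Q8, Q15, N16, Q20.

1, 8, 15, 16, 20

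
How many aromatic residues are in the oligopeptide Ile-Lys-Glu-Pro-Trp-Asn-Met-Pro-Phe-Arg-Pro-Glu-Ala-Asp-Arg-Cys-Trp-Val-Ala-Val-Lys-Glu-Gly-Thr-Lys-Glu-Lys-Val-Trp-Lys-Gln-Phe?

The aromatic amino acids are Phe (F, benzyl), Trp (W, indole), and Tyr (Y, phenol).
Matching residues: Trp5, Phe9, Trp17, Trp29, Phe32.

5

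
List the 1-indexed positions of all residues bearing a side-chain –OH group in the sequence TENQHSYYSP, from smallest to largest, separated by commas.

The –OH-bearing residues are Ser, Thr (aliphatic alcohols), and Tyr (phenol).
Matching residues: T1, S6, Y7, Y8, S9.

1, 6, 7, 8, 9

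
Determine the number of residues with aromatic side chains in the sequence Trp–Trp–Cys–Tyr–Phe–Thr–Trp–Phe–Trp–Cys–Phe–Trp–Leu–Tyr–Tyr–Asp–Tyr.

Phenylalanine (F), tryptophan (W), and tyrosine (Y) have aromatic ring side chains.
Matching residues: Trp1, Trp2, Tyr4, Phe5, Trp7, Phe8, Trp9, Phe11, Trp12, Tyr14, Tyr15, Tyr17.

12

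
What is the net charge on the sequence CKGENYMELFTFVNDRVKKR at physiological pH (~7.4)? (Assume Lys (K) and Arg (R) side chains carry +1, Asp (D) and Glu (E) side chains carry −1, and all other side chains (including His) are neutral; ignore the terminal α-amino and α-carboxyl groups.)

Positive (K, R): K2, R16, K18, K19, R20 → +5.
Negative (D, E): E4, E8, D15 → −3.
Net charge = (+5) + (−3) = +2.

+2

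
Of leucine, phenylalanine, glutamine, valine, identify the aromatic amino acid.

phenylalanine

Phenylalanine (F), tryptophan (W), and tyrosine (Y) have aromatic ring side chains.
Of the listed options, only phenylalanine belongs to this group.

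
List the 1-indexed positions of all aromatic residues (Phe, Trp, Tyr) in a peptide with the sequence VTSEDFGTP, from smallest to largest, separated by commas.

6

Matching residues: F6.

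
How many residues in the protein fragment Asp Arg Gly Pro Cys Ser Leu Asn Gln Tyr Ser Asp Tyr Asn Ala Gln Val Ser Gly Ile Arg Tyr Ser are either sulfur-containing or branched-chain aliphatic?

4

Sulfur-containing: C, M. Branched-chain aliphatic: I, L, V.
Sulfur-containing residues here: Cys5 (1).
Branched-chain aliphatic residues here: Leu7, Val17, Ile20 (3).
The two groups share no amino acid, so total = 1 + 3 = 4.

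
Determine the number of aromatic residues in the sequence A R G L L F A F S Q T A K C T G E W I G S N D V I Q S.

The aromatic amino acids are Phe (F, benzyl), Trp (W, indole), and Tyr (Y, phenol).
Matching residues: F6, F8, W18.

3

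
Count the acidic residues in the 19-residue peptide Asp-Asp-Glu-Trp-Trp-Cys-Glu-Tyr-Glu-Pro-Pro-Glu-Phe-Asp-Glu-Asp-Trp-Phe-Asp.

Aspartate (D) and glutamate (E) have carboxylic-acid side chains and are the acidic amino acids.
Matching residues: Asp1, Asp2, Glu3, Glu7, Glu9, Glu12, Asp14, Glu15, Asp16, Asp19.

10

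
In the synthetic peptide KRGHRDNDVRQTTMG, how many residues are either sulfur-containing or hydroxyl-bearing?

3

Sulfur-containing: C, M. Hydroxyl-bearing: S, T, Y.
Sulfur-containing residues here: M14 (1).
Hydroxyl-bearing residues here: T12, T13 (2).
The two groups share no amino acid, so total = 1 + 2 = 3.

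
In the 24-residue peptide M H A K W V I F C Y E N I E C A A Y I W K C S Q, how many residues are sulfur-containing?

The sulfur-bearing residues are cysteine (–SH) and methionine (–S–CH₃).
Matching residues: M1, C9, C15, C22.

4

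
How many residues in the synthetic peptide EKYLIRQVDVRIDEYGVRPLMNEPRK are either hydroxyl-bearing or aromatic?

Hydroxyl-bearing: S, T, Y. Aromatic: F, W, Y.
Hydroxyl-bearing residues here: Y3, Y15 (2).
Aromatic residues here: Y3, Y15 (2).
Y is in both groups, so the 2 Y residues must not be double-counted.
Total = 2 + 2 − 2 = 2.

2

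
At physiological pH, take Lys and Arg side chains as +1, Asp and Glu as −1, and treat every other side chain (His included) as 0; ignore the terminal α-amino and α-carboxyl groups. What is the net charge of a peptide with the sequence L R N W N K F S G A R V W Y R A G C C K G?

+5

Positive (K, R): R2, K6, R11, R15, K20 → +5.
Negative (D, E): none → −0.
Net charge = (+5) + (−0) = +5.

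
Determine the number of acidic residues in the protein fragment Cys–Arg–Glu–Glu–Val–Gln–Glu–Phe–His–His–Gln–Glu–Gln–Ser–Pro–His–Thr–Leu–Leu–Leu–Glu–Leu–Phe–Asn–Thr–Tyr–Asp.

6

The acidic residues are Asp (D) and Glu (E), whose side chains end in a carboxylate group.
Matching residues: Glu3, Glu4, Glu7, Glu12, Glu21, Asp27.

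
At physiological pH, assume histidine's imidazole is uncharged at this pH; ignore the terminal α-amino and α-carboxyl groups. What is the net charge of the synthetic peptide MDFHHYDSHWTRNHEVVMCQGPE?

-3

Near pH 7.4, K and R contribute +1 each, D and E contribute −1 each, and every other side chain (His included, as stated) is uncharged.
Positive (K, R): R12 → +1.
Negative (D, E): D2, D7, E15, E23 → −4.
Net charge = (+1) + (−4) = −3.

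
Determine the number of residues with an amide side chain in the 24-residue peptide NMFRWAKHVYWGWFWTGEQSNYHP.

3

Only N (asparagine) and Q (glutamine) carry a side-chain carboxamide.
Matching residues: N1, Q19, N21.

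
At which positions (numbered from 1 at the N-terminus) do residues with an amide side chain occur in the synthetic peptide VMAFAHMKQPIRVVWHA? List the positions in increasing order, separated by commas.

Only N (asparagine) and Q (glutamine) carry a side-chain carboxamide.
Matching residues: Q9.

9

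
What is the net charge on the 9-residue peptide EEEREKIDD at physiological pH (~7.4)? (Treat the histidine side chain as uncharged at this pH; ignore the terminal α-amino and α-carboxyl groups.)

At pH ~7.4 the Lys and Arg side chains are protonated (+1), the Asp and Glu side chains are deprotonated (−1), and with His taken as neutral all other side chains carry no charge.
Positive (K, R): R4, K6 → +2.
Negative (D, E): E1, E2, E3, E5, D8, D9 → −6.
Net charge = (+2) + (−6) = −4.

-4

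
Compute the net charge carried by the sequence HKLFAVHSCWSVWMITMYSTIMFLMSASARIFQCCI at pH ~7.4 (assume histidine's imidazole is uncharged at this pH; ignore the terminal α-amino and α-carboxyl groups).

+2

The side chains ionized at physiological pH are Lys/Arg (+1) and Asp/Glu (−1); with His treated as neutral, nothing else contributes.
Positive (K, R): K2, R30 → +2.
Negative (D, E): none → −0.
Net charge = (+2) + (−0) = +2.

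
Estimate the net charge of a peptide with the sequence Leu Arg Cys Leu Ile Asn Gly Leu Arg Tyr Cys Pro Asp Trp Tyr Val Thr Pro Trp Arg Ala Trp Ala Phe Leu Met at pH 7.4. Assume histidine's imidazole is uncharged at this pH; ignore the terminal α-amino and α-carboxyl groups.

At pH ~7.4 the Lys and Arg side chains are protonated (+1), the Asp and Glu side chains are deprotonated (−1), and with His taken as neutral all other side chains carry no charge.
Positive (K, R): Arg2, Arg9, Arg20 → +3.
Negative (D, E): Asp13 → −1.
Net charge = (+3) + (−1) = +2.

+2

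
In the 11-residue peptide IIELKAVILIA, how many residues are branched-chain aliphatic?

7

The BCAAs are Val, Leu, and Ile — aliphatic side chains with a branch point.
Matching residues: I1, I2, L4, V7, I8, L9, I10.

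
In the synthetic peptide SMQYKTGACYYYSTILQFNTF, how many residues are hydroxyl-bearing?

S, T, and Y are the three residues with a side-chain hydroxyl.
Matching residues: S1, Y4, T6, Y10, Y11, Y12, S13, T14, T20.

9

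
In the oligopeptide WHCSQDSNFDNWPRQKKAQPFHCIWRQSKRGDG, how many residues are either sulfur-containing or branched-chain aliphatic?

Sulfur-containing: C, M. Branched-chain aliphatic: I, L, V.
Sulfur-containing residues here: C3, C23 (2).
Branched-chain aliphatic residues here: I24 (1).
The two groups share no amino acid, so total = 2 + 1 = 3.

3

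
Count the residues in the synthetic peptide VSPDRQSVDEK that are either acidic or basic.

Acidic: D, E. Basic: H, K, R.
Acidic residues here: D4, D9, E10 (3).
Basic residues here: R5, K11 (2).
The two groups share no amino acid, so total = 3 + 2 = 5.

5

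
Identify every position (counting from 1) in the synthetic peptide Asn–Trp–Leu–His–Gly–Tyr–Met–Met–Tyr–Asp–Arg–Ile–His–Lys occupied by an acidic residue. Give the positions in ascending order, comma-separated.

Aspartate (D) and glutamate (E) have carboxylic-acid side chains and are the acidic amino acids.
Matching residues: Asp10.

10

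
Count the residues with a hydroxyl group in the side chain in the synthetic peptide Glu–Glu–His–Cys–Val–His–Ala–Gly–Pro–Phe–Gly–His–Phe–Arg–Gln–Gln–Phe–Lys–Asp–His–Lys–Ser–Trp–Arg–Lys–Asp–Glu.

S, T, and Y are the three residues with a side-chain hydroxyl.
Matching residues: Ser22.

1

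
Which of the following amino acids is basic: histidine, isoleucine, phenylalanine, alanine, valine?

Lysine (K), arginine (R), and histidine (H) have basic, nitrogen-containing side chains.
Of the listed options, only histidine belongs to this group.

histidine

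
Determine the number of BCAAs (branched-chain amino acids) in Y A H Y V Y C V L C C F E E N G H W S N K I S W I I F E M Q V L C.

8

Valine (V), leucine (L), and isoleucine (I) are the branched-chain amino acids.
Matching residues: V5, V8, L9, I22, I25, I26, V31, L32.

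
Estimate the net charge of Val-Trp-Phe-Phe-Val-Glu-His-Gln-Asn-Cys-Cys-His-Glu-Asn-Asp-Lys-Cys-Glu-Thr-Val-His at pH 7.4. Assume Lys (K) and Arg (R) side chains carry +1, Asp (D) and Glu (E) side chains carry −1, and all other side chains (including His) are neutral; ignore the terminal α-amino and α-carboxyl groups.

-3

Positive (K, R): Lys16 → +1.
Negative (D, E): Glu6, Glu13, Asp15, Glu18 → −4.
Net charge = (+1) + (−4) = −3.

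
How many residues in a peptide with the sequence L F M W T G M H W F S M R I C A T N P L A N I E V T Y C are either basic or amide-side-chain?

Basic: H, K, R. Amide-side-chain: N, Q.
Basic residues here: H8, R13 (2).
Amide-side-chain residues here: N18, N22 (2).
The two groups share no amino acid, so total = 2 + 2 = 4.

4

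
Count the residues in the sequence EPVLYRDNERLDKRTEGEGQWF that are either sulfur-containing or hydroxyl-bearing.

2

Sulfur-containing: C, M. Hydroxyl-bearing: S, T, Y.
Sulfur-containing residues here: none (0).
Hydroxyl-bearing residues here: Y5, T15 (2).
The two groups share no amino acid, so total = 0 + 2 = 2.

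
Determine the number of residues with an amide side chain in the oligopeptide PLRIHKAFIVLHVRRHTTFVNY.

1

The amide-side-chain residues are Asn (N) and Gln (Q).
Matching residues: N21.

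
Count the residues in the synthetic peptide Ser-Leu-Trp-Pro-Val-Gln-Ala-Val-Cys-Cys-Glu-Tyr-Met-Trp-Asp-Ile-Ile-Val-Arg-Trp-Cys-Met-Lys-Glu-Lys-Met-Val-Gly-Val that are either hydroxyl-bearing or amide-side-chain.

Hydroxyl-bearing: S, T, Y. Amide-side-chain: N, Q.
Hydroxyl-bearing residues here: Ser1, Tyr12 (2).
Amide-side-chain residues here: Gln6 (1).
The two groups share no amino acid, so total = 2 + 1 = 3.

3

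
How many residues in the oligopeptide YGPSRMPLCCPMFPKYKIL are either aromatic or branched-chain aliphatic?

6

Aromatic: F, W, Y. Branched-chain aliphatic: I, L, V.
Aromatic residues here: Y1, F13, Y16 (3).
Branched-chain aliphatic residues here: L8, I18, L19 (3).
The two groups share no amino acid, so total = 3 + 3 = 6.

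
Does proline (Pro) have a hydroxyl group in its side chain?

No

S, T, and Y are the three residues with a side-chain hydroxyl.
Proline is not in this group.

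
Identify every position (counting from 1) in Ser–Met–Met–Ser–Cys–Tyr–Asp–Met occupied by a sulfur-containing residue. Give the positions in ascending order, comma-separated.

Matching residues: Met2, Met3, Cys5, Met8.

2, 3, 5, 8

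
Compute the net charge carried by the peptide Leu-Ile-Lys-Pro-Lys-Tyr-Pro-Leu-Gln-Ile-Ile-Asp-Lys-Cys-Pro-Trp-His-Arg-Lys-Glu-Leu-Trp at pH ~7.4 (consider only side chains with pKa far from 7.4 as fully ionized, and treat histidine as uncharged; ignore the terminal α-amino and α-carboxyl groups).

At pH ~7.4 the Lys and Arg side chains are protonated (+1), the Asp and Glu side chains are deprotonated (−1), and with His taken as neutral all other side chains carry no charge.
Positive (K, R): Lys3, Lys5, Lys13, Arg18, Lys19 → +5.
Negative (D, E): Asp12, Glu20 → −2.
Net charge = (+5) + (−2) = +3.

+3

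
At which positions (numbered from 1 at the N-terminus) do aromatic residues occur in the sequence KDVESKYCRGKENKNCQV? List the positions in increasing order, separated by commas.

F, W, and Y each carry an aromatic ring on the side chain.
Matching residues: Y7.

7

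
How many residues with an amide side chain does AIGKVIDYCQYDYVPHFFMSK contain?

1

Asparagine (N) and glutamine (Q) have uncharged amide side chains.
Matching residues: Q10.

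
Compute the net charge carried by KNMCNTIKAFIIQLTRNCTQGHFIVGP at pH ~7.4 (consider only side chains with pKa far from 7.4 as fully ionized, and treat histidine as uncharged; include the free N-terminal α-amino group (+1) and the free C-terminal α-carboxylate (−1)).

Near pH 7.4, K and R contribute +1 each, D and E contribute −1 each, and every other side chain (His included, as stated) is uncharged.
Positive (K, R): K1, K8, R16 → +3.
Negative (D, E): none → −0.
The N-terminus (+1) and C-terminus (−1) cancel.
Net charge = (+3) + (−0) = +3.

+3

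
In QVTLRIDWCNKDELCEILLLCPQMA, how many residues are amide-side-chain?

3

The amide-side-chain residues are Asn (N) and Gln (Q).
Matching residues: Q1, N10, Q23.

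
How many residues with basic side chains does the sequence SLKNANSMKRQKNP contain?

4

K, R, and H are the three residues with basic side chains (ε-amine, guanidinium, and imidazole respectively).
Matching residues: K3, K9, R10, K12.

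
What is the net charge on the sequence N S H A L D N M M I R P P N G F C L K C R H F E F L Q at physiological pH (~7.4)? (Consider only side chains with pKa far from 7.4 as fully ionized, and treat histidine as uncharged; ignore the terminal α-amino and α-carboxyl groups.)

+1

The side chains ionized at physiological pH are Lys/Arg (+1) and Asp/Glu (−1); with His treated as neutral, nothing else contributes.
Positive (K, R): R11, K19, R21 → +3.
Negative (D, E): D6, E24 → −2.
Net charge = (+3) + (−2) = +1.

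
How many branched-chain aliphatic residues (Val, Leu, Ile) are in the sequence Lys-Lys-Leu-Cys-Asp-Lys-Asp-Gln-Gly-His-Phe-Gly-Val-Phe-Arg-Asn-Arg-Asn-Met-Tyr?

2

Matching residues: Leu3, Val13.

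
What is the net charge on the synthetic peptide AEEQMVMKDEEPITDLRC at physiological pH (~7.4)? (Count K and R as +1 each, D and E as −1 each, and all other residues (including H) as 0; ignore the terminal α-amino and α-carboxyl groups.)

-4

Positive (K, R): K8, R17 → +2.
Negative (D, E): E2, E3, D9, E10, E11, D15 → −6.
Net charge = (+2) + (−6) = −4.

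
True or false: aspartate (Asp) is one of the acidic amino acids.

True

Aspartate (D) and glutamate (E) have carboxylic-acid side chains and are the acidic amino acids.
Aspartate is in this group.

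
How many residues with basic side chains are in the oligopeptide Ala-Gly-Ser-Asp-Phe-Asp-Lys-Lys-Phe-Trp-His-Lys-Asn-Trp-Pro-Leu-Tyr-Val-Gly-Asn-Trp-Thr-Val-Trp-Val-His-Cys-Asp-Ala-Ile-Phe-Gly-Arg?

6

K, R, and H are the three residues with basic side chains (ε-amine, guanidinium, and imidazole respectively).
Matching residues: Lys7, Lys8, His11, Lys12, His26, Arg33.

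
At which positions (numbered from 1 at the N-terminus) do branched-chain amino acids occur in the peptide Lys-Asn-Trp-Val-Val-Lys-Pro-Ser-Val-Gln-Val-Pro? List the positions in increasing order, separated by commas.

4, 5, 9, 11

The BCAAs are Val, Leu, and Ile — aliphatic side chains with a branch point.
Matching residues: Val4, Val5, Val9, Val11.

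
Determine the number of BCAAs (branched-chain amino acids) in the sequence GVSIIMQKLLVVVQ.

V, L, and I make up the branched-chain aliphatic group.
Matching residues: V2, I4, I5, L9, L10, V11, V12, V13.

8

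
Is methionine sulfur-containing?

Yes

The sulfur-bearing residues are cysteine (–SH) and methionine (–S–CH₃).
Methionine is in this group.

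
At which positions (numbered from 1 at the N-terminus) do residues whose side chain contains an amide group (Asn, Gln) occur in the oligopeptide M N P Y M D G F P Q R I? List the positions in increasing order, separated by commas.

Matching residues: N2, Q10.

2, 10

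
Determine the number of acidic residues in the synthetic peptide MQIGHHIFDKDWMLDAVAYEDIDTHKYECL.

7

Aspartate (D) and glutamate (E) have carboxylic-acid side chains and are the acidic amino acids.
Matching residues: D9, D11, D15, E20, D21, D23, E28.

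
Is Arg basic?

Yes

K, R, and H are the three residues with basic side chains (ε-amine, guanidinium, and imidazole respectively).
Arginine is in this group.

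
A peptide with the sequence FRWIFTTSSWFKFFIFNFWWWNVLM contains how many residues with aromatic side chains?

Phenylalanine (F), tryptophan (W), and tyrosine (Y) have aromatic ring side chains.
Matching residues: F1, W3, F5, W10, F11, F13, F14, F16, F18, W19, W20, W21.

12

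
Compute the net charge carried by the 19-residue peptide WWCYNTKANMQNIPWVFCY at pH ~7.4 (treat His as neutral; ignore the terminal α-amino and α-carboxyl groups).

+1

Near pH 7.4, K and R contribute +1 each, D and E contribute −1 each, and every other side chain (His included, as stated) is uncharged.
Positive (K, R): K7 → +1.
Negative (D, E): none → −0.
Net charge = (+1) + (−0) = +1.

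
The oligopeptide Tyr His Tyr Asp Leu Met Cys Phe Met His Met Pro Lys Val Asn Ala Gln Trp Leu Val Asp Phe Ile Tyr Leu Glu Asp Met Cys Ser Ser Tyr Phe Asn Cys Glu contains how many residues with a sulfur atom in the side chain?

Only Cys (C) and Met (M) have a sulfur atom in the side chain.
Matching residues: Met6, Cys7, Met9, Met11, Met28, Cys29, Cys35.

7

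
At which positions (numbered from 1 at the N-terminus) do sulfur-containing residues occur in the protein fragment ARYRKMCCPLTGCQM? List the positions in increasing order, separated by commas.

6, 7, 8, 13, 15

Cysteine (C, thiol) and methionine (M, thioether) are the two sulfur-containing amino acids.
Matching residues: M6, C7, C8, C13, M15.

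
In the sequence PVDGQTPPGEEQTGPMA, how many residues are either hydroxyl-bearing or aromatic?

Hydroxyl-bearing: S, T, Y. Aromatic: F, W, Y.
Hydroxyl-bearing residues here: T6, T13 (2).
Aromatic residues here: none (0).
(Y belongs to both groups, but none appear in this sequence.) Total = 2 + 0 = 2.

2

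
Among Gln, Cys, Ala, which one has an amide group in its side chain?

Gln

Asparagine (N) and glutamine (Q) have uncharged amide side chains.
Of the listed options, only Gln belongs to this group.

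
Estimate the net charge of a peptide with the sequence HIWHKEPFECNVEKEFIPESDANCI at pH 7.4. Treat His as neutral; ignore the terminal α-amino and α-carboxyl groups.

At pH ~7.4 the Lys and Arg side chains are protonated (+1), the Asp and Glu side chains are deprotonated (−1), and with His taken as neutral all other side chains carry no charge.
Positive (K, R): K5, K14 → +2.
Negative (D, E): E6, E9, E13, E15, E19, D21 → −6.
Net charge = (+2) + (−6) = −4.

-4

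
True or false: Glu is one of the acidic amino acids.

The acidic residues are Asp (D) and Glu (E), whose side chains end in a carboxylate group.
Glutamate is in this group.

True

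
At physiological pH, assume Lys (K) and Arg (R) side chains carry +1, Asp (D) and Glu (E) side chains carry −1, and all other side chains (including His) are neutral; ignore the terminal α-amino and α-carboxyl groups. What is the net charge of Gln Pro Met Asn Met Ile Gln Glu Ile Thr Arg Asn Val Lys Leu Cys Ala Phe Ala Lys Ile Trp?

Positive (K, R): Arg11, Lys14, Lys20 → +3.
Negative (D, E): Glu8 → −1.
Net charge = (+3) + (−1) = +2.

+2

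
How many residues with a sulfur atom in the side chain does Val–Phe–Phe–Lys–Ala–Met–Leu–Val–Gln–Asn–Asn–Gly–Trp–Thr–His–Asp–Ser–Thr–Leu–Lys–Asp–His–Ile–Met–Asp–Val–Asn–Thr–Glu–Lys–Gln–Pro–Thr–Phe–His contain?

The sulfur-bearing residues are cysteine (–SH) and methionine (–S–CH₃).
Matching residues: Met6, Met24.

2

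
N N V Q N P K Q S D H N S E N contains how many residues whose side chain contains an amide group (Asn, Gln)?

Matching residues: N1, N2, Q4, N5, Q8, N12, N15.

7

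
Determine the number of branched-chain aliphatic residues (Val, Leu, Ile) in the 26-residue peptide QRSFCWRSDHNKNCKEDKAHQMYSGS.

None of the 26 residues belong to this group.

0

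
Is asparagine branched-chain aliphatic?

The BCAAs are Val, Leu, and Ile — aliphatic side chains with a branch point.
Asparagine is not in this group.

No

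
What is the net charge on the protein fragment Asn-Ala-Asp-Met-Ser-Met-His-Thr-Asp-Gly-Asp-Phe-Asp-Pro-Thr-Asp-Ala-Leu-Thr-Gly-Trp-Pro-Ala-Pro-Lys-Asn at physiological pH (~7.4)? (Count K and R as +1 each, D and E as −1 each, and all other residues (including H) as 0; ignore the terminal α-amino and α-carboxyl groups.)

Positive (K, R): Lys25 → +1.
Negative (D, E): Asp3, Asp9, Asp11, Asp13, Asp16 → −5.
Net charge = (+1) + (−5) = −4.

-4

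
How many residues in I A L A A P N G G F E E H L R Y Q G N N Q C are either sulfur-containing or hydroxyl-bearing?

Sulfur-containing: C, M. Hydroxyl-bearing: S, T, Y.
Sulfur-containing residues here: C22 (1).
Hydroxyl-bearing residues here: Y16 (1).
The two groups share no amino acid, so total = 1 + 1 = 2.

2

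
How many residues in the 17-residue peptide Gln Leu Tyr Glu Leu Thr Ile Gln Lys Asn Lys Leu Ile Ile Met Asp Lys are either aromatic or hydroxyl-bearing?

Aromatic: F, W, Y. Hydroxyl-bearing: S, T, Y.
Aromatic residues here: Tyr3 (1).
Hydroxyl-bearing residues here: Tyr3, Thr6 (2).
Y is in both groups, so the 1 Y residue must not be double-counted.
Total = 1 + 2 − 1 = 2.

2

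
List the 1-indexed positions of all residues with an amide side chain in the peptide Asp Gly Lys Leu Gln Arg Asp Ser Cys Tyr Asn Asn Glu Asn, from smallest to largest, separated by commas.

Asparagine (N) and glutamine (Q) have uncharged amide side chains.
Matching residues: Gln5, Asn11, Asn12, Asn14.

5, 11, 12, 14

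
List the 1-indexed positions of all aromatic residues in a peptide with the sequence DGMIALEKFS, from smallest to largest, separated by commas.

F, W, and Y each carry an aromatic ring on the side chain.
Matching residues: F9.

9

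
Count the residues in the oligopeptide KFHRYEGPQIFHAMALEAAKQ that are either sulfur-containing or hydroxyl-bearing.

Sulfur-containing: C, M. Hydroxyl-bearing: S, T, Y.
Sulfur-containing residues here: M14 (1).
Hydroxyl-bearing residues here: Y5 (1).
The two groups share no amino acid, so total = 1 + 1 = 2.

2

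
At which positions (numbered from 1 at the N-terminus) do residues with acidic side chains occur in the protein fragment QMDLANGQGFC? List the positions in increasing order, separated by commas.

The acidic residues are Asp (D) and Glu (E), whose side chains end in a carboxylate group.
Matching residues: D3.

3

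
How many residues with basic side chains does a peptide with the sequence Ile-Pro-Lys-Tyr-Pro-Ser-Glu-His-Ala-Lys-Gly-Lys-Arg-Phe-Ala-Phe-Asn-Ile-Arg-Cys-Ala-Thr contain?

K, R, and H are the three residues with basic side chains (ε-amine, guanidinium, and imidazole respectively).
Matching residues: Lys3, His8, Lys10, Lys12, Arg13, Arg19.

6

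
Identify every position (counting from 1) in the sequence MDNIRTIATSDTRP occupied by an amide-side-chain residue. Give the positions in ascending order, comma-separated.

The amide-side-chain residues are Asn (N) and Gln (Q).
Matching residues: N3.

3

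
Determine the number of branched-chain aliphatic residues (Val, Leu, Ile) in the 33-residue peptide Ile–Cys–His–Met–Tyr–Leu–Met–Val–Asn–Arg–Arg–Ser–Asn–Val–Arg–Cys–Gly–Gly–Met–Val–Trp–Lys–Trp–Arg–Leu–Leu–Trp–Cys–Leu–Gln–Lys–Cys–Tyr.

Matching residues: Ile1, Leu6, Val8, Val14, Val20, Leu25, Leu26, Leu29.

8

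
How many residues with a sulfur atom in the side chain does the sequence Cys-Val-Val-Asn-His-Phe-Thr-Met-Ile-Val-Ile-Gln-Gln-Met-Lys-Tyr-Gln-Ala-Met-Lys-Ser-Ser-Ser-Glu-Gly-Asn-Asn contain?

Only Cys (C) and Met (M) have a sulfur atom in the side chain.
Matching residues: Cys1, Met8, Met14, Met19.

4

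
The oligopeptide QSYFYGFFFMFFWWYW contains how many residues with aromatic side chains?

F, W, and Y each carry an aromatic ring on the side chain.
Matching residues: Y3, F4, Y5, F7, F8, F9, F11, F12, W13, W14, Y15, W16.

12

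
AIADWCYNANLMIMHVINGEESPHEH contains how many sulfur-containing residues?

3

Cysteine (C, thiol) and methionine (M, thioether) are the two sulfur-containing amino acids.
Matching residues: C6, M12, M14.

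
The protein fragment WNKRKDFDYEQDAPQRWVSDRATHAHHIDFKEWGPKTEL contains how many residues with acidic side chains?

Aspartate (D) and glutamate (E) have carboxylic-acid side chains and are the acidic amino acids.
Matching residues: D6, D8, E10, D12, D20, D29, E32, E38.

8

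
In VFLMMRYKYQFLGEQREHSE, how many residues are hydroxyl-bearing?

Serine (S), threonine (T), and tyrosine (Y) each carry a hydroxyl group on the side chain.
Matching residues: Y7, Y9, S19.

3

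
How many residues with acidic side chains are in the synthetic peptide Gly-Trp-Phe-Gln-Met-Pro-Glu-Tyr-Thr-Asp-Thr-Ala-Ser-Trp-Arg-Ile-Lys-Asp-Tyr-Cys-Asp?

4

The acidic residues are Asp (D) and Glu (E), whose side chains end in a carboxylate group.
Matching residues: Glu7, Asp10, Asp18, Asp21.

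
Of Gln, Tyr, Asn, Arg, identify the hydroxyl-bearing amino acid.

S, T, and Y are the three residues with a side-chain hydroxyl.
Of the listed options, only Tyr belongs to this group.

Tyr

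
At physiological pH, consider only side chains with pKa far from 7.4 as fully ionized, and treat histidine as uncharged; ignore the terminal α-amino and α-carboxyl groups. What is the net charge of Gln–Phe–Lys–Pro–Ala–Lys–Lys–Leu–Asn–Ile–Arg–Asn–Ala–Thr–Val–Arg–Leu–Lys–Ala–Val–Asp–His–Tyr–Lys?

At pH ~7.4 the Lys and Arg side chains are protonated (+1), the Asp and Glu side chains are deprotonated (−1), and with His taken as neutral all other side chains carry no charge.
Positive (K, R): Lys3, Lys6, Lys7, Arg11, Arg16, Lys18, Lys24 → +7.
Negative (D, E): Asp21 → −1.
Net charge = (+7) + (−1) = +6.

+6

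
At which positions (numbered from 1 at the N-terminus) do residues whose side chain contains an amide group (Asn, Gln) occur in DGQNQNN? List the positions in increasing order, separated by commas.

Matching residues: Q3, N4, Q5, N6, N7.

3, 4, 5, 6, 7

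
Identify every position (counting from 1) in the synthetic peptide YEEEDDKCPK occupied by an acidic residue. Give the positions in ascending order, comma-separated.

2, 3, 4, 5, 6

Only D (aspartate) and E (glutamate) carry a side-chain carboxylic acid.
Matching residues: E2, E3, E4, D5, D6.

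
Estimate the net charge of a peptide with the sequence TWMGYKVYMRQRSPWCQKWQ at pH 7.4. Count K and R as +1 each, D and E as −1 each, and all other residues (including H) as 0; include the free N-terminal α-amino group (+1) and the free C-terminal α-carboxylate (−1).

Positive (K, R): K6, R10, R12, K18 → +4.
Negative (D, E): none → −0.
The N-terminus (+1) and C-terminus (−1) cancel.
Net charge = (+4) + (−0) = +4.

+4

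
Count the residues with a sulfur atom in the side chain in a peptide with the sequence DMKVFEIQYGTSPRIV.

1

The sulfur-bearing residues are cysteine (–SH) and methionine (–S–CH₃).
Matching residues: M2.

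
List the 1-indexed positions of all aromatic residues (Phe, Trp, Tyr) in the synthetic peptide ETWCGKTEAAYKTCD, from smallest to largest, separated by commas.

Matching residues: W3, Y11.

3, 11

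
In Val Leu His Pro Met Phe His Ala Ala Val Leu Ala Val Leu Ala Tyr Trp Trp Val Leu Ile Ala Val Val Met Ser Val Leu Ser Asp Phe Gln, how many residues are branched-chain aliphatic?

The BCAAs are Val, Leu, and Ile — aliphatic side chains with a branch point.
Matching residues: Val1, Leu2, Val10, Leu11, Val13, Leu14, Val19, Leu20, Ile21, Val23, Val24, Val27, Leu28.

13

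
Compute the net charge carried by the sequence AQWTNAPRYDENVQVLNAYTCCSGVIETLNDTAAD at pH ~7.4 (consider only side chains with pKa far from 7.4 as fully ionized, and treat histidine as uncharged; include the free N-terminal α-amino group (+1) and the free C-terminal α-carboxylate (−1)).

The side chains ionized at physiological pH are Lys/Arg (+1) and Asp/Glu (−1); with His treated as neutral, nothing else contributes.
Positive (K, R): R8 → +1.
Negative (D, E): D10, E11, E27, D31, D35 → −5.
The N-terminus (+1) and C-terminus (−1) cancel.
Net charge = (+1) + (−5) = −4.

-4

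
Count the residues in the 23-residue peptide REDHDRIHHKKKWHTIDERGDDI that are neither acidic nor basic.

6

Acidic: D, E. Basic: K, R, H. All other residues are neither.
Matching residues: I7, W13, T15, I16, G20, I23.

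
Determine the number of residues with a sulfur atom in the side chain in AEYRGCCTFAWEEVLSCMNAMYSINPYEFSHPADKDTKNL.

The sulfur-bearing residues are cysteine (–SH) and methionine (–S–CH₃).
Matching residues: C6, C7, C17, M18, M21.

5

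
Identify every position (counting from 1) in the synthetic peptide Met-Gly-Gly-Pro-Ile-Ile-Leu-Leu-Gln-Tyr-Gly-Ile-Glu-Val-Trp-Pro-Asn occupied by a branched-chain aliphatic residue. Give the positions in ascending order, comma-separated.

Matching residues: Ile5, Ile6, Leu7, Leu8, Ile12, Val14.

5, 6, 7, 8, 12, 14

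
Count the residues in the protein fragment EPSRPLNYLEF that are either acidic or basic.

3

Acidic: D, E. Basic: H, K, R.
Acidic residues here: E1, E10 (2).
Basic residues here: R4 (1).
The two groups share no amino acid, so total = 2 + 1 = 3.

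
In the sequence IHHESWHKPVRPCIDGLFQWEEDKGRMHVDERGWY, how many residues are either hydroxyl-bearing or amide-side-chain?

3

Hydroxyl-bearing: S, T, Y. Amide-side-chain: N, Q.
Hydroxyl-bearing residues here: S5, Y35 (2).
Amide-side-chain residues here: Q19 (1).
The two groups share no amino acid, so total = 2 + 1 = 3.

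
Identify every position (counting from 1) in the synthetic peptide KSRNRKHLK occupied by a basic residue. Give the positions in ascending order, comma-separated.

1, 3, 5, 6, 7, 9

Matching residues: K1, R3, R5, K6, H7, K9.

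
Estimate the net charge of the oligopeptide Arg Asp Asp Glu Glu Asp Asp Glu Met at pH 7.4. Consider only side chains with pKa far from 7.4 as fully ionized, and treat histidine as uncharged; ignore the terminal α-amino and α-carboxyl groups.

-6

Near pH 7.4, K and R contribute +1 each, D and E contribute −1 each, and every other side chain (His included, as stated) is uncharged.
Positive (K, R): Arg1 → +1.
Negative (D, E): Asp2, Asp3, Glu4, Glu5, Asp6, Asp7, Glu8 → −7.
Net charge = (+1) + (−7) = −6.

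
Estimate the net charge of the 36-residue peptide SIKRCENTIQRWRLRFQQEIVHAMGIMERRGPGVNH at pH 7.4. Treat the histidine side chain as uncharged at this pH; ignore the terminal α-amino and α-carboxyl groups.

+4

The side chains ionized at physiological pH are Lys/Arg (+1) and Asp/Glu (−1); with His treated as neutral, nothing else contributes.
Positive (K, R): K3, R4, R11, R13, R15, R29, R30 → +7.
Negative (D, E): E6, E19, E28 → −3.
Net charge = (+7) + (−3) = +4.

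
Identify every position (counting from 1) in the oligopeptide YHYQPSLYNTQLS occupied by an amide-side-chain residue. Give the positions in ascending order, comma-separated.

The amide-side-chain residues are Asn (N) and Gln (Q).
Matching residues: Q4, N9, Q11.

4, 9, 11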